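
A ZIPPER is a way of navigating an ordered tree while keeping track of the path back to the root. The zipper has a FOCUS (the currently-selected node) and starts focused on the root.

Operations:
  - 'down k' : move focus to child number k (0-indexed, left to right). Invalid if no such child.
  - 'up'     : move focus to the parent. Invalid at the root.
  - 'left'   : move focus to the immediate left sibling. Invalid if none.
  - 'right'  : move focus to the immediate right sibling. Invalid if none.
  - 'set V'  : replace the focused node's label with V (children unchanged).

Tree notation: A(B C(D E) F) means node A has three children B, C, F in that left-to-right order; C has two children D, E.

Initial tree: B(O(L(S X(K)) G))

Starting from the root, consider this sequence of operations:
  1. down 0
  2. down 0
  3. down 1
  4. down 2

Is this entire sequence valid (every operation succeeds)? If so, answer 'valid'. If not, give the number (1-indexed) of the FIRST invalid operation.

Answer: 4

Derivation:
Step 1 (down 0): focus=O path=0 depth=1 children=['L', 'G'] left=[] right=[] parent=B
Step 2 (down 0): focus=L path=0/0 depth=2 children=['S', 'X'] left=[] right=['G'] parent=O
Step 3 (down 1): focus=X path=0/0/1 depth=3 children=['K'] left=['S'] right=[] parent=L
Step 4 (down 2): INVALID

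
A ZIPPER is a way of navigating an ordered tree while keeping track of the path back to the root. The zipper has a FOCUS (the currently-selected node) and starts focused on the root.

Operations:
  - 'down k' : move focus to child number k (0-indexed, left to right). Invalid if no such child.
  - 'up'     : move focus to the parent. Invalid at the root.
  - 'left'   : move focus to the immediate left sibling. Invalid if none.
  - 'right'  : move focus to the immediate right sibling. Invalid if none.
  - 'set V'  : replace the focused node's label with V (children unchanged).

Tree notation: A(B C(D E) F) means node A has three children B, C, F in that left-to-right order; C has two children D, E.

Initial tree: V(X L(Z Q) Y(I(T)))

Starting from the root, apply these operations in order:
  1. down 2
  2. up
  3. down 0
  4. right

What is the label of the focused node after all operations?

Step 1 (down 2): focus=Y path=2 depth=1 children=['I'] left=['X', 'L'] right=[] parent=V
Step 2 (up): focus=V path=root depth=0 children=['X', 'L', 'Y'] (at root)
Step 3 (down 0): focus=X path=0 depth=1 children=[] left=[] right=['L', 'Y'] parent=V
Step 4 (right): focus=L path=1 depth=1 children=['Z', 'Q'] left=['X'] right=['Y'] parent=V

Answer: L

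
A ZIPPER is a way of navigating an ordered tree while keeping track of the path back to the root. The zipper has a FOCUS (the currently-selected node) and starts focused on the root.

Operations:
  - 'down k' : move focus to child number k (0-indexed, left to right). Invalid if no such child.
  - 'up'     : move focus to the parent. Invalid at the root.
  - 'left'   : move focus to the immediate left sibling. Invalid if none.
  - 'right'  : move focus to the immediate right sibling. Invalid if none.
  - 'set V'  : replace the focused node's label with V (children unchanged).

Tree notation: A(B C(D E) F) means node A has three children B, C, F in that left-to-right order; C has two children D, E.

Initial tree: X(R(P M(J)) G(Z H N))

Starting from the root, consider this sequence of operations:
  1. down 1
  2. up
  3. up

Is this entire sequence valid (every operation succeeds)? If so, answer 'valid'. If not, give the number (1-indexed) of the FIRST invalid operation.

Step 1 (down 1): focus=G path=1 depth=1 children=['Z', 'H', 'N'] left=['R'] right=[] parent=X
Step 2 (up): focus=X path=root depth=0 children=['R', 'G'] (at root)
Step 3 (up): INVALID

Answer: 3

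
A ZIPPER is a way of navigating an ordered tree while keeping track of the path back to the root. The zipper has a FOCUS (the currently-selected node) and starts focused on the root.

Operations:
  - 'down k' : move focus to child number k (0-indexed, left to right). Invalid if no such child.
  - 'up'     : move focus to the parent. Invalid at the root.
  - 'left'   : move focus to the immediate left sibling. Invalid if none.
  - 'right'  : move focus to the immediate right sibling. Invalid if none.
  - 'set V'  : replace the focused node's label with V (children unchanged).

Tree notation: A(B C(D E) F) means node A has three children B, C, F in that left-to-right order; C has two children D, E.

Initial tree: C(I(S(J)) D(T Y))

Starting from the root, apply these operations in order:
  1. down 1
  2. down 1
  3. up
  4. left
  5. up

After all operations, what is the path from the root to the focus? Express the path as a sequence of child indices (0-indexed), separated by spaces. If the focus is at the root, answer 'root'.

Step 1 (down 1): focus=D path=1 depth=1 children=['T', 'Y'] left=['I'] right=[] parent=C
Step 2 (down 1): focus=Y path=1/1 depth=2 children=[] left=['T'] right=[] parent=D
Step 3 (up): focus=D path=1 depth=1 children=['T', 'Y'] left=['I'] right=[] parent=C
Step 4 (left): focus=I path=0 depth=1 children=['S'] left=[] right=['D'] parent=C
Step 5 (up): focus=C path=root depth=0 children=['I', 'D'] (at root)

Answer: root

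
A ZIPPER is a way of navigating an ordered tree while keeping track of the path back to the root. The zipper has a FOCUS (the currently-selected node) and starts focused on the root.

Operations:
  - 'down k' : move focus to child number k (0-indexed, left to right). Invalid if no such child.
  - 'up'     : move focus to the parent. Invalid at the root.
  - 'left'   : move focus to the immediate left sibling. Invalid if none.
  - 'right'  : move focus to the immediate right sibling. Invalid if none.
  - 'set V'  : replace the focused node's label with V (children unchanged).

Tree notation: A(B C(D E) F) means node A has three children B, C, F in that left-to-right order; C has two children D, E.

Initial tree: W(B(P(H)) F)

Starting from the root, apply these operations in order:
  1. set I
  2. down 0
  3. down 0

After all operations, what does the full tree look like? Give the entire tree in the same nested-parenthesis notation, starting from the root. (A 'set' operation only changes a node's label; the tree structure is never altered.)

Step 1 (set I): focus=I path=root depth=0 children=['B', 'F'] (at root)
Step 2 (down 0): focus=B path=0 depth=1 children=['P'] left=[] right=['F'] parent=I
Step 3 (down 0): focus=P path=0/0 depth=2 children=['H'] left=[] right=[] parent=B

Answer: I(B(P(H)) F)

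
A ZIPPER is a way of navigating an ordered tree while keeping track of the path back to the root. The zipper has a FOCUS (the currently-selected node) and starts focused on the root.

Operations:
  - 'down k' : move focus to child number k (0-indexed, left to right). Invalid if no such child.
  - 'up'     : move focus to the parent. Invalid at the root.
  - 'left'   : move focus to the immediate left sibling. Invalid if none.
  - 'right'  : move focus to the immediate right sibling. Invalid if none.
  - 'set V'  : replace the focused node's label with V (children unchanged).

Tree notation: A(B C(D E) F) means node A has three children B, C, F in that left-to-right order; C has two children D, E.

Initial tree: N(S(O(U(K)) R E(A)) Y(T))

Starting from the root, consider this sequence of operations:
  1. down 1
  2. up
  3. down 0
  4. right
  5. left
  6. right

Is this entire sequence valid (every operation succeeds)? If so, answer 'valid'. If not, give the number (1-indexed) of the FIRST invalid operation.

Answer: valid

Derivation:
Step 1 (down 1): focus=Y path=1 depth=1 children=['T'] left=['S'] right=[] parent=N
Step 2 (up): focus=N path=root depth=0 children=['S', 'Y'] (at root)
Step 3 (down 0): focus=S path=0 depth=1 children=['O', 'R', 'E'] left=[] right=['Y'] parent=N
Step 4 (right): focus=Y path=1 depth=1 children=['T'] left=['S'] right=[] parent=N
Step 5 (left): focus=S path=0 depth=1 children=['O', 'R', 'E'] left=[] right=['Y'] parent=N
Step 6 (right): focus=Y path=1 depth=1 children=['T'] left=['S'] right=[] parent=N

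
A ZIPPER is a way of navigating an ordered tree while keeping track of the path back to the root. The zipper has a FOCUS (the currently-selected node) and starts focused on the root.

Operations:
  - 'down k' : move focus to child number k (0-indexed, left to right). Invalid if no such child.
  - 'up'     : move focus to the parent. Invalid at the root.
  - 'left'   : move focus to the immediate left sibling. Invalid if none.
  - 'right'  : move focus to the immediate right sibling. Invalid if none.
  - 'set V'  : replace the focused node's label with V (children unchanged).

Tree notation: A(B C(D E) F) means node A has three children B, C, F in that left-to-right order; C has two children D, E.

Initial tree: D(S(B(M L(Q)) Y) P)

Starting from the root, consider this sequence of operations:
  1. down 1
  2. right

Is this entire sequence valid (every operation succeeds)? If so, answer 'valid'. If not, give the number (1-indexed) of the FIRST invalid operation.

Step 1 (down 1): focus=P path=1 depth=1 children=[] left=['S'] right=[] parent=D
Step 2 (right): INVALID

Answer: 2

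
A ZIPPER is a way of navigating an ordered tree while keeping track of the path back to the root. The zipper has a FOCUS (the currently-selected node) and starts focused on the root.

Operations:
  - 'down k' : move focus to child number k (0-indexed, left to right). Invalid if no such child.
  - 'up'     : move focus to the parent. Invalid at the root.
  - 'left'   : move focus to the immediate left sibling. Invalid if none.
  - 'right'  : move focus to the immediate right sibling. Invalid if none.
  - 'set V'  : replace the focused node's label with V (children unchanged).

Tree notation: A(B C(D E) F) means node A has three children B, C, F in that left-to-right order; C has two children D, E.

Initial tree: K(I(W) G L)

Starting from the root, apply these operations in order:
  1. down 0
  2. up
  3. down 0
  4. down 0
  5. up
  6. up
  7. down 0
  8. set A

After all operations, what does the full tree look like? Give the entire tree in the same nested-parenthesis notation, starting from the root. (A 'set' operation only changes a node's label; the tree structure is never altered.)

Answer: K(A(W) G L)

Derivation:
Step 1 (down 0): focus=I path=0 depth=1 children=['W'] left=[] right=['G', 'L'] parent=K
Step 2 (up): focus=K path=root depth=0 children=['I', 'G', 'L'] (at root)
Step 3 (down 0): focus=I path=0 depth=1 children=['W'] left=[] right=['G', 'L'] parent=K
Step 4 (down 0): focus=W path=0/0 depth=2 children=[] left=[] right=[] parent=I
Step 5 (up): focus=I path=0 depth=1 children=['W'] left=[] right=['G', 'L'] parent=K
Step 6 (up): focus=K path=root depth=0 children=['I', 'G', 'L'] (at root)
Step 7 (down 0): focus=I path=0 depth=1 children=['W'] left=[] right=['G', 'L'] parent=K
Step 8 (set A): focus=A path=0 depth=1 children=['W'] left=[] right=['G', 'L'] parent=K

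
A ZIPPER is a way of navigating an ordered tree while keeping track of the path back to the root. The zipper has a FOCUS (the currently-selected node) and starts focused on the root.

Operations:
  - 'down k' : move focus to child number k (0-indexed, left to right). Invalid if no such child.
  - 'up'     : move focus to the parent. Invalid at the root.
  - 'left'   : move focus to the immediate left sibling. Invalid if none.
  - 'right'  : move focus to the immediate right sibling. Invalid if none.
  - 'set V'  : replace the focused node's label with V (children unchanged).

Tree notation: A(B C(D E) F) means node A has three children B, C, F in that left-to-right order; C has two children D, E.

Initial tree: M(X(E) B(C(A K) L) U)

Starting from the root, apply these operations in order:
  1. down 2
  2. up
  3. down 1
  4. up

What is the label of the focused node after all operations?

Step 1 (down 2): focus=U path=2 depth=1 children=[] left=['X', 'B'] right=[] parent=M
Step 2 (up): focus=M path=root depth=0 children=['X', 'B', 'U'] (at root)
Step 3 (down 1): focus=B path=1 depth=1 children=['C', 'L'] left=['X'] right=['U'] parent=M
Step 4 (up): focus=M path=root depth=0 children=['X', 'B', 'U'] (at root)

Answer: M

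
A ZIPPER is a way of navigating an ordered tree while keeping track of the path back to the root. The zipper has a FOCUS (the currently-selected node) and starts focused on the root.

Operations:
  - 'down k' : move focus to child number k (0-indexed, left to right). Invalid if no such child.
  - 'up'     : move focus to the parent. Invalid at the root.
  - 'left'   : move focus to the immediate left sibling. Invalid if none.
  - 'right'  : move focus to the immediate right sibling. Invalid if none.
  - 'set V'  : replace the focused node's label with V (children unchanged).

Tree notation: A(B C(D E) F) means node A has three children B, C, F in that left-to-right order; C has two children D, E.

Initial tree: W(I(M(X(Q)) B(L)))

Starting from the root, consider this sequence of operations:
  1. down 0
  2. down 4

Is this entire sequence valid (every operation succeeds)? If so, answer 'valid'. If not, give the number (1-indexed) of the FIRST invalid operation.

Step 1 (down 0): focus=I path=0 depth=1 children=['M', 'B'] left=[] right=[] parent=W
Step 2 (down 4): INVALID

Answer: 2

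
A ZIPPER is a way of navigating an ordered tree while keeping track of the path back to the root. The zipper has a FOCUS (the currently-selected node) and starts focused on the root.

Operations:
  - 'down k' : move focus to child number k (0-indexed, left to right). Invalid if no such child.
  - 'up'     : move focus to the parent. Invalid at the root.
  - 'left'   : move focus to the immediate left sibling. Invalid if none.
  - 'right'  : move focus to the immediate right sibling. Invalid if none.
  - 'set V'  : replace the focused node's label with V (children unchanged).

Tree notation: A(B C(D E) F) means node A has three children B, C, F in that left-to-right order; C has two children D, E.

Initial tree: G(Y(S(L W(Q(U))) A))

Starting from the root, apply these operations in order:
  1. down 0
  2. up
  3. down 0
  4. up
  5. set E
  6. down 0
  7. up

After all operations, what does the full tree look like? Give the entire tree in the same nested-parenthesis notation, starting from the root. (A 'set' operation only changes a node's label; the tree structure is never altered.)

Answer: E(Y(S(L W(Q(U))) A))

Derivation:
Step 1 (down 0): focus=Y path=0 depth=1 children=['S', 'A'] left=[] right=[] parent=G
Step 2 (up): focus=G path=root depth=0 children=['Y'] (at root)
Step 3 (down 0): focus=Y path=0 depth=1 children=['S', 'A'] left=[] right=[] parent=G
Step 4 (up): focus=G path=root depth=0 children=['Y'] (at root)
Step 5 (set E): focus=E path=root depth=0 children=['Y'] (at root)
Step 6 (down 0): focus=Y path=0 depth=1 children=['S', 'A'] left=[] right=[] parent=E
Step 7 (up): focus=E path=root depth=0 children=['Y'] (at root)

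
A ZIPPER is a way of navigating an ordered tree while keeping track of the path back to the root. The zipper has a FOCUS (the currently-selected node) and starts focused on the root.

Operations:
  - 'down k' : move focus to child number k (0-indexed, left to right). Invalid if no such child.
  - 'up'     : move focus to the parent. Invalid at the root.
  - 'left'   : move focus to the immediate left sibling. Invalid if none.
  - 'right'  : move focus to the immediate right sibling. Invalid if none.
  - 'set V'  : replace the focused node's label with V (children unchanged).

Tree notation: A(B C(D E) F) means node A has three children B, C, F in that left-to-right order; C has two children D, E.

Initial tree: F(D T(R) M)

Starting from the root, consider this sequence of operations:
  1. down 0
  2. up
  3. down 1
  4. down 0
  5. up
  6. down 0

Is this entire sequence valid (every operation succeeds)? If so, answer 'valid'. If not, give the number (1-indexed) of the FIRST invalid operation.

Step 1 (down 0): focus=D path=0 depth=1 children=[] left=[] right=['T', 'M'] parent=F
Step 2 (up): focus=F path=root depth=0 children=['D', 'T', 'M'] (at root)
Step 3 (down 1): focus=T path=1 depth=1 children=['R'] left=['D'] right=['M'] parent=F
Step 4 (down 0): focus=R path=1/0 depth=2 children=[] left=[] right=[] parent=T
Step 5 (up): focus=T path=1 depth=1 children=['R'] left=['D'] right=['M'] parent=F
Step 6 (down 0): focus=R path=1/0 depth=2 children=[] left=[] right=[] parent=T

Answer: valid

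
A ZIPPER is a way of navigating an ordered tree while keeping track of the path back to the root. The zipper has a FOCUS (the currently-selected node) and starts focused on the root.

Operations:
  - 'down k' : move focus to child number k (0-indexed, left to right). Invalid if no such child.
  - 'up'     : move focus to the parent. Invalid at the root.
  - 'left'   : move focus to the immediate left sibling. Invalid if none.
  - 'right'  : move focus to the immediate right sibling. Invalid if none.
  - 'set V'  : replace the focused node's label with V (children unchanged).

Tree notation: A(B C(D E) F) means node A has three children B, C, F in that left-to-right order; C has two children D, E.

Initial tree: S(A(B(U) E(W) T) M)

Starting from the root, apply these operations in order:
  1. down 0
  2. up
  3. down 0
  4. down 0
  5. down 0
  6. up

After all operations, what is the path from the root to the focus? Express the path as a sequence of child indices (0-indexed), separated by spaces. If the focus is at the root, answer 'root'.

Step 1 (down 0): focus=A path=0 depth=1 children=['B', 'E', 'T'] left=[] right=['M'] parent=S
Step 2 (up): focus=S path=root depth=0 children=['A', 'M'] (at root)
Step 3 (down 0): focus=A path=0 depth=1 children=['B', 'E', 'T'] left=[] right=['M'] parent=S
Step 4 (down 0): focus=B path=0/0 depth=2 children=['U'] left=[] right=['E', 'T'] parent=A
Step 5 (down 0): focus=U path=0/0/0 depth=3 children=[] left=[] right=[] parent=B
Step 6 (up): focus=B path=0/0 depth=2 children=['U'] left=[] right=['E', 'T'] parent=A

Answer: 0 0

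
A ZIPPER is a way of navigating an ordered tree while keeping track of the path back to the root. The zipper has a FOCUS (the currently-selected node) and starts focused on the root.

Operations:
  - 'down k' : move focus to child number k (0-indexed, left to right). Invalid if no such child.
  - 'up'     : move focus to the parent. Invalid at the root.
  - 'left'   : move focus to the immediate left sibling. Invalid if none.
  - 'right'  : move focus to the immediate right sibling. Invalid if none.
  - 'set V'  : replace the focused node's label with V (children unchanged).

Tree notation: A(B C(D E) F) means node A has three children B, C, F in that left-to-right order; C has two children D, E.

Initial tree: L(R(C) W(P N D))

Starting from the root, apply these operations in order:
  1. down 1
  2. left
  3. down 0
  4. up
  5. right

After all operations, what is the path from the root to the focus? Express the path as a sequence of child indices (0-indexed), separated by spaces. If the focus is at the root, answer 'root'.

Step 1 (down 1): focus=W path=1 depth=1 children=['P', 'N', 'D'] left=['R'] right=[] parent=L
Step 2 (left): focus=R path=0 depth=1 children=['C'] left=[] right=['W'] parent=L
Step 3 (down 0): focus=C path=0/0 depth=2 children=[] left=[] right=[] parent=R
Step 4 (up): focus=R path=0 depth=1 children=['C'] left=[] right=['W'] parent=L
Step 5 (right): focus=W path=1 depth=1 children=['P', 'N', 'D'] left=['R'] right=[] parent=L

Answer: 1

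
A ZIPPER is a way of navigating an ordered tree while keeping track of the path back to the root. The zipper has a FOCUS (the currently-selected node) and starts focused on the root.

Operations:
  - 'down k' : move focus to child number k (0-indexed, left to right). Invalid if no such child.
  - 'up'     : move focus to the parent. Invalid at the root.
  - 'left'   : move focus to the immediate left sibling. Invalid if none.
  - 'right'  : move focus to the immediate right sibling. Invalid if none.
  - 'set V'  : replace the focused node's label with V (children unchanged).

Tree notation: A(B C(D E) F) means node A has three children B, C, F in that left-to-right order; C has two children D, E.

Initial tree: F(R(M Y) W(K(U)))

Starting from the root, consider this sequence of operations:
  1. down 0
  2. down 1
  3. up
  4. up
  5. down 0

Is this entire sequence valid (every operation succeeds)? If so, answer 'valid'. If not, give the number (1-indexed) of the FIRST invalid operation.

Answer: valid

Derivation:
Step 1 (down 0): focus=R path=0 depth=1 children=['M', 'Y'] left=[] right=['W'] parent=F
Step 2 (down 1): focus=Y path=0/1 depth=2 children=[] left=['M'] right=[] parent=R
Step 3 (up): focus=R path=0 depth=1 children=['M', 'Y'] left=[] right=['W'] parent=F
Step 4 (up): focus=F path=root depth=0 children=['R', 'W'] (at root)
Step 5 (down 0): focus=R path=0 depth=1 children=['M', 'Y'] left=[] right=['W'] parent=F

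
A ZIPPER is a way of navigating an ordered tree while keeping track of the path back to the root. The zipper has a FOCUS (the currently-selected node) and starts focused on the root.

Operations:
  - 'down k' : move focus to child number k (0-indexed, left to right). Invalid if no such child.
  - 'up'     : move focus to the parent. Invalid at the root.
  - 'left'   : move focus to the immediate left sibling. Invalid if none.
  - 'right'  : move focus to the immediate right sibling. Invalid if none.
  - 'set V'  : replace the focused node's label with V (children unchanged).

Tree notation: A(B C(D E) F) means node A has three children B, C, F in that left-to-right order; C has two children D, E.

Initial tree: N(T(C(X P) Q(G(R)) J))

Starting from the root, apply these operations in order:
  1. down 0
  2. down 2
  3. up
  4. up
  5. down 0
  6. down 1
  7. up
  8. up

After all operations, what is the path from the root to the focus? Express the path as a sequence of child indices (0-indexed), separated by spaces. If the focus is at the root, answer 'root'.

Step 1 (down 0): focus=T path=0 depth=1 children=['C', 'Q', 'J'] left=[] right=[] parent=N
Step 2 (down 2): focus=J path=0/2 depth=2 children=[] left=['C', 'Q'] right=[] parent=T
Step 3 (up): focus=T path=0 depth=1 children=['C', 'Q', 'J'] left=[] right=[] parent=N
Step 4 (up): focus=N path=root depth=0 children=['T'] (at root)
Step 5 (down 0): focus=T path=0 depth=1 children=['C', 'Q', 'J'] left=[] right=[] parent=N
Step 6 (down 1): focus=Q path=0/1 depth=2 children=['G'] left=['C'] right=['J'] parent=T
Step 7 (up): focus=T path=0 depth=1 children=['C', 'Q', 'J'] left=[] right=[] parent=N
Step 8 (up): focus=N path=root depth=0 children=['T'] (at root)

Answer: root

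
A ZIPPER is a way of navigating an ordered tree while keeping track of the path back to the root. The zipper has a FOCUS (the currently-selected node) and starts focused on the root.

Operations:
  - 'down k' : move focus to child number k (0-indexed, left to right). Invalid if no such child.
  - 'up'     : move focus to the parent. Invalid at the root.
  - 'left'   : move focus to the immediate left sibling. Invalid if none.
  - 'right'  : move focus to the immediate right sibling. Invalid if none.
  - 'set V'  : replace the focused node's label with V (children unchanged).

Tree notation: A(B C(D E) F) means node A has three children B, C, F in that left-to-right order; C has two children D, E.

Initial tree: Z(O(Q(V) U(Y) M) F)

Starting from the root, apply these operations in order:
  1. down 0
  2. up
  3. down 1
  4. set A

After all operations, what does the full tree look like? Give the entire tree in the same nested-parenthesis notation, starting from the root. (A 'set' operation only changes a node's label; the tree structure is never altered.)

Step 1 (down 0): focus=O path=0 depth=1 children=['Q', 'U', 'M'] left=[] right=['F'] parent=Z
Step 2 (up): focus=Z path=root depth=0 children=['O', 'F'] (at root)
Step 3 (down 1): focus=F path=1 depth=1 children=[] left=['O'] right=[] parent=Z
Step 4 (set A): focus=A path=1 depth=1 children=[] left=['O'] right=[] parent=Z

Answer: Z(O(Q(V) U(Y) M) A)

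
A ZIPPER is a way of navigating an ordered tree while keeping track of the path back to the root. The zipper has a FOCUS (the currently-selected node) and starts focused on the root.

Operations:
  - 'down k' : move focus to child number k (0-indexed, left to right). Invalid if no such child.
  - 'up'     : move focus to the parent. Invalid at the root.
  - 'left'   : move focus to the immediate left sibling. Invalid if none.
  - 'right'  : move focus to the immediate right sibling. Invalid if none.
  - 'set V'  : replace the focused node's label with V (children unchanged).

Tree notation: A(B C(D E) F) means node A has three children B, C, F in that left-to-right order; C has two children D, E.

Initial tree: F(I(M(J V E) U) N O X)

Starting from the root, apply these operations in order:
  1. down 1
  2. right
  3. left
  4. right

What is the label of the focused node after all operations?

Answer: O

Derivation:
Step 1 (down 1): focus=N path=1 depth=1 children=[] left=['I'] right=['O', 'X'] parent=F
Step 2 (right): focus=O path=2 depth=1 children=[] left=['I', 'N'] right=['X'] parent=F
Step 3 (left): focus=N path=1 depth=1 children=[] left=['I'] right=['O', 'X'] parent=F
Step 4 (right): focus=O path=2 depth=1 children=[] left=['I', 'N'] right=['X'] parent=F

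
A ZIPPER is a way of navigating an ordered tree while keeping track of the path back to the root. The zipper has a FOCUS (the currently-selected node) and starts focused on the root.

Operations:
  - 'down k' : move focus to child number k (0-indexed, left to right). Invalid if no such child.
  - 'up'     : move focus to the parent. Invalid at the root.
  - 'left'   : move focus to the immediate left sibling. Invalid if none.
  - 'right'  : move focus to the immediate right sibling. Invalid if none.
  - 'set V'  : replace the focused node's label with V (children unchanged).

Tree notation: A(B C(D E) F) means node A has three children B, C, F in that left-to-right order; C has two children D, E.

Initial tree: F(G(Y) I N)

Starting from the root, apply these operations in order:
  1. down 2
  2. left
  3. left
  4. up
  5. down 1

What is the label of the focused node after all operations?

Answer: I

Derivation:
Step 1 (down 2): focus=N path=2 depth=1 children=[] left=['G', 'I'] right=[] parent=F
Step 2 (left): focus=I path=1 depth=1 children=[] left=['G'] right=['N'] parent=F
Step 3 (left): focus=G path=0 depth=1 children=['Y'] left=[] right=['I', 'N'] parent=F
Step 4 (up): focus=F path=root depth=0 children=['G', 'I', 'N'] (at root)
Step 5 (down 1): focus=I path=1 depth=1 children=[] left=['G'] right=['N'] parent=F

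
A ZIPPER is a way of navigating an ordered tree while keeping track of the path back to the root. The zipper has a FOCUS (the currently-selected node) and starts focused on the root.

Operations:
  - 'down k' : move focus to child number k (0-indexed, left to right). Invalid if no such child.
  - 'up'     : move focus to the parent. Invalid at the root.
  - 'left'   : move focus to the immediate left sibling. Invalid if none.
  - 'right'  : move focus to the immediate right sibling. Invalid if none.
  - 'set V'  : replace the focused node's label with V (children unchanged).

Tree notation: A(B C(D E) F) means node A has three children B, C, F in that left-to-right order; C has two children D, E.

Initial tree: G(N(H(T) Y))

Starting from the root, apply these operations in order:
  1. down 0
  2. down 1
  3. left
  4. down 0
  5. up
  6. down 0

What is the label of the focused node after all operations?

Step 1 (down 0): focus=N path=0 depth=1 children=['H', 'Y'] left=[] right=[] parent=G
Step 2 (down 1): focus=Y path=0/1 depth=2 children=[] left=['H'] right=[] parent=N
Step 3 (left): focus=H path=0/0 depth=2 children=['T'] left=[] right=['Y'] parent=N
Step 4 (down 0): focus=T path=0/0/0 depth=3 children=[] left=[] right=[] parent=H
Step 5 (up): focus=H path=0/0 depth=2 children=['T'] left=[] right=['Y'] parent=N
Step 6 (down 0): focus=T path=0/0/0 depth=3 children=[] left=[] right=[] parent=H

Answer: T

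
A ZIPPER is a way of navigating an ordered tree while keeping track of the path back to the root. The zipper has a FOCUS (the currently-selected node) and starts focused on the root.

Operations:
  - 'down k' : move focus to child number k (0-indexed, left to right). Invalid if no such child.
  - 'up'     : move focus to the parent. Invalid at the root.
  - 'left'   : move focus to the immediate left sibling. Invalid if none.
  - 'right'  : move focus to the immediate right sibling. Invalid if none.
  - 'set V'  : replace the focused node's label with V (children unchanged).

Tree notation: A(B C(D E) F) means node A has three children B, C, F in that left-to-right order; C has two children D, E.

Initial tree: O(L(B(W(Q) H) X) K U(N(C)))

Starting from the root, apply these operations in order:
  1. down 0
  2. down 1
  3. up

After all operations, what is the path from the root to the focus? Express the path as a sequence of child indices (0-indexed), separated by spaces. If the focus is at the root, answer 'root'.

Answer: 0

Derivation:
Step 1 (down 0): focus=L path=0 depth=1 children=['B', 'X'] left=[] right=['K', 'U'] parent=O
Step 2 (down 1): focus=X path=0/1 depth=2 children=[] left=['B'] right=[] parent=L
Step 3 (up): focus=L path=0 depth=1 children=['B', 'X'] left=[] right=['K', 'U'] parent=O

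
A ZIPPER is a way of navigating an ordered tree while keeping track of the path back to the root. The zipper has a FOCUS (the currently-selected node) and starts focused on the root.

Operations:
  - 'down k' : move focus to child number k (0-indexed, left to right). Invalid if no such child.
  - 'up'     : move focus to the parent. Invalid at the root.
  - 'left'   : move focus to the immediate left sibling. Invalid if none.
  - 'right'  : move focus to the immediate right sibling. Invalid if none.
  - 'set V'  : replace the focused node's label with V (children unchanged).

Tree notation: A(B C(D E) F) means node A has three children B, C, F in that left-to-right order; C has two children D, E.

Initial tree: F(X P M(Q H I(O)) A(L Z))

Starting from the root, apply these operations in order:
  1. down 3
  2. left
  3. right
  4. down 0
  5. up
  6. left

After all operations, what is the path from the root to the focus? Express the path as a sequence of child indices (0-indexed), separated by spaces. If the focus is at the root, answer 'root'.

Step 1 (down 3): focus=A path=3 depth=1 children=['L', 'Z'] left=['X', 'P', 'M'] right=[] parent=F
Step 2 (left): focus=M path=2 depth=1 children=['Q', 'H', 'I'] left=['X', 'P'] right=['A'] parent=F
Step 3 (right): focus=A path=3 depth=1 children=['L', 'Z'] left=['X', 'P', 'M'] right=[] parent=F
Step 4 (down 0): focus=L path=3/0 depth=2 children=[] left=[] right=['Z'] parent=A
Step 5 (up): focus=A path=3 depth=1 children=['L', 'Z'] left=['X', 'P', 'M'] right=[] parent=F
Step 6 (left): focus=M path=2 depth=1 children=['Q', 'H', 'I'] left=['X', 'P'] right=['A'] parent=F

Answer: 2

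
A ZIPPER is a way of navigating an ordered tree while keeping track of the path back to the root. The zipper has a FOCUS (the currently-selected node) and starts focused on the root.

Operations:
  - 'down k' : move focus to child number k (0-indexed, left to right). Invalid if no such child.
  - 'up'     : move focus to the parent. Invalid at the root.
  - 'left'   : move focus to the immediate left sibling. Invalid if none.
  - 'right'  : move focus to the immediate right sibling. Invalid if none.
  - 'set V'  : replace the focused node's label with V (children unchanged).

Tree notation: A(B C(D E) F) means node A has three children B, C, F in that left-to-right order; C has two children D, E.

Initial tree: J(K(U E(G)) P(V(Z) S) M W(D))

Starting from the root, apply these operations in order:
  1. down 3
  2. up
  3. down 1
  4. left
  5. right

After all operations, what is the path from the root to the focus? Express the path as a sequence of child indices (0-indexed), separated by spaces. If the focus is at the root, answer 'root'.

Step 1 (down 3): focus=W path=3 depth=1 children=['D'] left=['K', 'P', 'M'] right=[] parent=J
Step 2 (up): focus=J path=root depth=0 children=['K', 'P', 'M', 'W'] (at root)
Step 3 (down 1): focus=P path=1 depth=1 children=['V', 'S'] left=['K'] right=['M', 'W'] parent=J
Step 4 (left): focus=K path=0 depth=1 children=['U', 'E'] left=[] right=['P', 'M', 'W'] parent=J
Step 5 (right): focus=P path=1 depth=1 children=['V', 'S'] left=['K'] right=['M', 'W'] parent=J

Answer: 1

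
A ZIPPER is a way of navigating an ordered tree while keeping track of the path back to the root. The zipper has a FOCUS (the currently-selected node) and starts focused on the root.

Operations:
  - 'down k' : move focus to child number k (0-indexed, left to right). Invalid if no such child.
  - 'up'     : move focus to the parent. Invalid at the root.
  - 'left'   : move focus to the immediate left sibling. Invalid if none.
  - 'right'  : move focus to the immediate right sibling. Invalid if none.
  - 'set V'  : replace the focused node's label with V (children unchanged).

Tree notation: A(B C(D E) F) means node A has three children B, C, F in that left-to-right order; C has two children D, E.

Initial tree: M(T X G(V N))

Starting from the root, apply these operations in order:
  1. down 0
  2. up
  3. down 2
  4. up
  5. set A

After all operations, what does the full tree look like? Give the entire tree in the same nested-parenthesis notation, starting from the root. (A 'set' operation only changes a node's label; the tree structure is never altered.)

Step 1 (down 0): focus=T path=0 depth=1 children=[] left=[] right=['X', 'G'] parent=M
Step 2 (up): focus=M path=root depth=0 children=['T', 'X', 'G'] (at root)
Step 3 (down 2): focus=G path=2 depth=1 children=['V', 'N'] left=['T', 'X'] right=[] parent=M
Step 4 (up): focus=M path=root depth=0 children=['T', 'X', 'G'] (at root)
Step 5 (set A): focus=A path=root depth=0 children=['T', 'X', 'G'] (at root)

Answer: A(T X G(V N))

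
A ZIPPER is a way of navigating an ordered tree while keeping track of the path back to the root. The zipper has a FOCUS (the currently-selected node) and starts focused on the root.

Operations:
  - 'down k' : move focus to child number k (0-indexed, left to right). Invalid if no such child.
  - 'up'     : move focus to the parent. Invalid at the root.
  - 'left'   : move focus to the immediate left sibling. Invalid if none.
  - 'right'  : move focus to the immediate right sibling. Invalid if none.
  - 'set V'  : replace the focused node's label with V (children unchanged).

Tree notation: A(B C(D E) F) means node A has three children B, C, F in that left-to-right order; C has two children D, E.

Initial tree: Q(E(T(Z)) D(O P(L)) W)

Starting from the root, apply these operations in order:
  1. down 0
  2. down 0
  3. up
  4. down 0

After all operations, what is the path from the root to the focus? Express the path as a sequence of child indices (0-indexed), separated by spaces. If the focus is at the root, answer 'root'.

Answer: 0 0

Derivation:
Step 1 (down 0): focus=E path=0 depth=1 children=['T'] left=[] right=['D', 'W'] parent=Q
Step 2 (down 0): focus=T path=0/0 depth=2 children=['Z'] left=[] right=[] parent=E
Step 3 (up): focus=E path=0 depth=1 children=['T'] left=[] right=['D', 'W'] parent=Q
Step 4 (down 0): focus=T path=0/0 depth=2 children=['Z'] left=[] right=[] parent=E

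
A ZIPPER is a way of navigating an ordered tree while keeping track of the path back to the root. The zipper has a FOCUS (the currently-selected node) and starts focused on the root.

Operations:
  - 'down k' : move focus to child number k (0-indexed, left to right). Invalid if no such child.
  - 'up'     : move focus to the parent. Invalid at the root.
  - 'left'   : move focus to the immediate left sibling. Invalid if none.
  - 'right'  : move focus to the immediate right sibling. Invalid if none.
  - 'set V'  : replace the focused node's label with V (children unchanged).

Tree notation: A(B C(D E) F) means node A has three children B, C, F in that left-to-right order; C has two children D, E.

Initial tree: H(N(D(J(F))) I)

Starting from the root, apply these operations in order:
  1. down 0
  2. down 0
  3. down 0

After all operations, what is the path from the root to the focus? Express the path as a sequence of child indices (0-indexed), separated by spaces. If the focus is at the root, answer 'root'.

Step 1 (down 0): focus=N path=0 depth=1 children=['D'] left=[] right=['I'] parent=H
Step 2 (down 0): focus=D path=0/0 depth=2 children=['J'] left=[] right=[] parent=N
Step 3 (down 0): focus=J path=0/0/0 depth=3 children=['F'] left=[] right=[] parent=D

Answer: 0 0 0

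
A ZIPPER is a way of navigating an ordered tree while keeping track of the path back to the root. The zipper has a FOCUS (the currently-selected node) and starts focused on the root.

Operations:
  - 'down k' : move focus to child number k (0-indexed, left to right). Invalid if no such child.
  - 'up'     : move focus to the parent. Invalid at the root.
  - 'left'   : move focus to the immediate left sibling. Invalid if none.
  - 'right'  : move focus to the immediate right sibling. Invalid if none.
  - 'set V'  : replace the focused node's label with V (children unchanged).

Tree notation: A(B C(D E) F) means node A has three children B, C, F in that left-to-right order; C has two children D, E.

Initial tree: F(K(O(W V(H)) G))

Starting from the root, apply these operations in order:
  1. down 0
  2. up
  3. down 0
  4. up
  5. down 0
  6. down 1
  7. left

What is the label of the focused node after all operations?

Answer: O

Derivation:
Step 1 (down 0): focus=K path=0 depth=1 children=['O', 'G'] left=[] right=[] parent=F
Step 2 (up): focus=F path=root depth=0 children=['K'] (at root)
Step 3 (down 0): focus=K path=0 depth=1 children=['O', 'G'] left=[] right=[] parent=F
Step 4 (up): focus=F path=root depth=0 children=['K'] (at root)
Step 5 (down 0): focus=K path=0 depth=1 children=['O', 'G'] left=[] right=[] parent=F
Step 6 (down 1): focus=G path=0/1 depth=2 children=[] left=['O'] right=[] parent=K
Step 7 (left): focus=O path=0/0 depth=2 children=['W', 'V'] left=[] right=['G'] parent=K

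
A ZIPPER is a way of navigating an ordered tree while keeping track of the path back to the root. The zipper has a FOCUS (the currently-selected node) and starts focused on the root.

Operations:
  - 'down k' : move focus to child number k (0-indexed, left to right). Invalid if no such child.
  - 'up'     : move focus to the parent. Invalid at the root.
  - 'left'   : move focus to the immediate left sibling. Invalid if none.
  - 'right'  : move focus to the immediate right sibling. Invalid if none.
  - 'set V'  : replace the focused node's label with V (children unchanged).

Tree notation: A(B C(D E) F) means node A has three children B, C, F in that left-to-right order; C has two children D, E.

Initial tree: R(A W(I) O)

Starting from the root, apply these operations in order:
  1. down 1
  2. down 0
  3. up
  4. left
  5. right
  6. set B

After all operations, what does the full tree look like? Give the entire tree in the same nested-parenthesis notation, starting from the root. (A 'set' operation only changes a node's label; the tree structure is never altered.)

Answer: R(A B(I) O)

Derivation:
Step 1 (down 1): focus=W path=1 depth=1 children=['I'] left=['A'] right=['O'] parent=R
Step 2 (down 0): focus=I path=1/0 depth=2 children=[] left=[] right=[] parent=W
Step 3 (up): focus=W path=1 depth=1 children=['I'] left=['A'] right=['O'] parent=R
Step 4 (left): focus=A path=0 depth=1 children=[] left=[] right=['W', 'O'] parent=R
Step 5 (right): focus=W path=1 depth=1 children=['I'] left=['A'] right=['O'] parent=R
Step 6 (set B): focus=B path=1 depth=1 children=['I'] left=['A'] right=['O'] parent=R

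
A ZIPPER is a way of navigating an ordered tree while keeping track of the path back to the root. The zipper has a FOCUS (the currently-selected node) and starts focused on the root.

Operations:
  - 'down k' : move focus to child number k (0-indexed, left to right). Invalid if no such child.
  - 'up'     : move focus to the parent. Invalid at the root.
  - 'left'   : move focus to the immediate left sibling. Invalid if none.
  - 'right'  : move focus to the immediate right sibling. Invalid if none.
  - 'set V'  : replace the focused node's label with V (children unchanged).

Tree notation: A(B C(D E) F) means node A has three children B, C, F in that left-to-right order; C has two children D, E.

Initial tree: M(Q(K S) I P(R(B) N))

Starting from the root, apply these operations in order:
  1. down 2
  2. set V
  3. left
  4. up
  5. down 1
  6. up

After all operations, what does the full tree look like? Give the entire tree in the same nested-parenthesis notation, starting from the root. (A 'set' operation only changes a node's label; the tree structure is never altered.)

Step 1 (down 2): focus=P path=2 depth=1 children=['R', 'N'] left=['Q', 'I'] right=[] parent=M
Step 2 (set V): focus=V path=2 depth=1 children=['R', 'N'] left=['Q', 'I'] right=[] parent=M
Step 3 (left): focus=I path=1 depth=1 children=[] left=['Q'] right=['V'] parent=M
Step 4 (up): focus=M path=root depth=0 children=['Q', 'I', 'V'] (at root)
Step 5 (down 1): focus=I path=1 depth=1 children=[] left=['Q'] right=['V'] parent=M
Step 6 (up): focus=M path=root depth=0 children=['Q', 'I', 'V'] (at root)

Answer: M(Q(K S) I V(R(B) N))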